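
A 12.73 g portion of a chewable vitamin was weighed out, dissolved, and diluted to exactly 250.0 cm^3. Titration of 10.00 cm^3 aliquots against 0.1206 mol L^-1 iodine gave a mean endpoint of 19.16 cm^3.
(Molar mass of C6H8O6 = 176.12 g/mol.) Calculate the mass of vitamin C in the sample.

C6H8O6 + I2 → C6H6O6 + 2 HI
n(I2) per titration = 0.01916 × 0.1206 = 2.311 × 10^-3 mol
n(C6H8O6) in each aliquot = 2.311 × 10^-3 mol (1:1 ratio)
n(C6H8O6) in the whole flask = 2.311 × 10^-3 × 250.0/10.00 = 0.05777 mol
mass of C6H8O6 = 0.05777 × 176.12 = 10.17 g

10.17 g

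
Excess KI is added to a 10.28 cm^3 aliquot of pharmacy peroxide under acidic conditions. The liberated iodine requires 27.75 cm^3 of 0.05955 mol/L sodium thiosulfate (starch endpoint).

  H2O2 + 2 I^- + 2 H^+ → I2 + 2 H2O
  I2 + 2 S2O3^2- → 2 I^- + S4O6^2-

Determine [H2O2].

n(S2O3^2-) = 0.02775 × 0.05955 = 1.653 × 10^-3 mol
n(I2) = n(S2O3^2-)/2 = 8.263 × 10^-4 mol
n(H2O2) in the aliquot = 8.263 × 10^-4 mol (1:1 ratio)
[H2O2] = 8.263 × 10^-4 / 0.01028 = 0.08038 mol/L

0.08038 mol/L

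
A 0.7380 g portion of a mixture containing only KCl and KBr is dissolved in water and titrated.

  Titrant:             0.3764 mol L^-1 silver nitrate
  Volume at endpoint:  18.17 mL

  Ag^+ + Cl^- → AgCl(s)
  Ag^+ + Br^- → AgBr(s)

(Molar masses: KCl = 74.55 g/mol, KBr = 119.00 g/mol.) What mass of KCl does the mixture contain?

n(AgNO3) = 0.01817 × 0.3764 = 6.839 × 10^-3 mol
Let x = n(KCl), y = n(KBr).
Titrant: 1x + 1y = 6.839 × 10^-3;  mass: 74.55x + 119.00y = 0.7380
Solving, x = 1.707 × 10^-3 mol, y = 5.132 × 10^-3 mol
mass of KCl = 1.707 × 10^-3 × 74.55 = 0.1272 g

0.1272 g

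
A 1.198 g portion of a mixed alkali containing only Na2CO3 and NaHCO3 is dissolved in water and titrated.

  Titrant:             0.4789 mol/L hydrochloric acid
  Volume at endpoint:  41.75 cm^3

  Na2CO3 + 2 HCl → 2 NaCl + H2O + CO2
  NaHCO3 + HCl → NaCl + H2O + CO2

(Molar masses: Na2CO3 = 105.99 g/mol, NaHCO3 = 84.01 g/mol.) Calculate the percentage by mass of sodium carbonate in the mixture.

n(HCl) = 0.04175 × 0.4789 = 0.01999 mol
Let x = n(Na2CO3), y = n(NaHCO3).
Titrant: 2x + 1y = 0.01999;  mass: 105.99x + 84.01y = 1.198
Solving, x = 7.766 × 10^-3 mol, y = 4.463 × 10^-3 mol
mass of Na2CO3 = 7.766 × 10^-3 × 105.99 = 0.8231 g
% Na2CO3 = 0.8231 / 1.198 × 100 = 68.70 %

68.70 %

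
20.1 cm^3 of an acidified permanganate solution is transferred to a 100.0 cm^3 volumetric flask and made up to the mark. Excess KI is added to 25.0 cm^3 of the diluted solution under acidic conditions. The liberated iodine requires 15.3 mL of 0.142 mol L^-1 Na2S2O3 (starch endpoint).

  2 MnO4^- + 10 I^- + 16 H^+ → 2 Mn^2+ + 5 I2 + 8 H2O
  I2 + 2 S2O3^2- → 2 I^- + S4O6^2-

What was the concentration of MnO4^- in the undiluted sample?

n(S2O3^2-) = 0.0153 × 0.142 = 2.17 × 10^-3 mol
n(I2) = n(S2O3^2-)/2 = 1.09 × 10^-3 mol
From the 2:5 ratio, n(MnO4^-) in the aliquot = 2/5 × 1.09 × 10^-3 = 4.35 × 10^-4 mol
[MnO4^-]_dilute = 4.35 × 10^-4 / 0.0250 = 0.0174 mol/L
[MnO4^-]_original = 0.0174 × 100.0/20.1 = 0.0865 mol/L

0.0865 mol/L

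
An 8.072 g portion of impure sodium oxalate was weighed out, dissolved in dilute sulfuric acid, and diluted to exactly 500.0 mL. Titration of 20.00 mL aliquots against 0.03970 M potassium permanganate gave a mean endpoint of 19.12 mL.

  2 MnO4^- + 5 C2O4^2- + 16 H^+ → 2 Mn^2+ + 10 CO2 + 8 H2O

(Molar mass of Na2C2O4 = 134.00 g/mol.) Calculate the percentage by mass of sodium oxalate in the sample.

n(KMnO4) per titration = 0.01912 × 0.03970 = 7.591 × 10^-4 mol
From the 5:2 ratio, n(Na2C2O4) in each aliquot = 5/2 × 7.591 × 10^-4 = 1.898 × 10^-3 mol
n(Na2C2O4) in the whole flask = 1.898 × 10^-3 × 500.0/20.00 = 0.04744 mol
mass of Na2C2O4 = 0.04744 × 134.00 = 6.357 g
% Na2C2O4 = 6.357 / 8.072 × 100 = 78.76 %

78.76 %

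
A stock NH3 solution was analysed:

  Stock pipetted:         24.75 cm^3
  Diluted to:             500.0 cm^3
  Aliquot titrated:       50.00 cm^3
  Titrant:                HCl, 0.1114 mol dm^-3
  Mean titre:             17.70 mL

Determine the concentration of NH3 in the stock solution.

0.7967 mol/L

NH3 + HCl → NH4Cl
n(HCl) = 0.01770 × 0.1114 = 1.972 × 10^-3 mol
n(NH3) in the aliquot = 1.972 × 10^-3 mol (1:1 ratio)
[NH3]_dilute = 1.972 × 10^-3 / 0.05000 = 0.03944 mol/L
Dilution factor = 500.0 / 24.75 = 20.20
[NH3]_stock = 0.03944 × 20.20 = 0.7967 mol/L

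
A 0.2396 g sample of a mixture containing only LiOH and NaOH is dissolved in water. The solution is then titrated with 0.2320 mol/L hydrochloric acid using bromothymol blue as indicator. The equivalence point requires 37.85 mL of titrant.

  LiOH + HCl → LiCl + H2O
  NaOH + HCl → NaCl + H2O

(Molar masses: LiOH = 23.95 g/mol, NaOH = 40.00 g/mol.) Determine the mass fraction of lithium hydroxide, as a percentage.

69.53 %

n(HCl) = 0.03785 × 0.2320 = 8.781 × 10^-3 mol
Let x = n(LiOH), y = n(NaOH).
Titrant: 1x + 1y = 8.781 × 10^-3;  mass: 23.95x + 40.00y = 0.2396
Solving, x = 6.956 × 10^-3 mol, y = 1.825 × 10^-3 mol
mass of LiOH = 6.956 × 10^-3 × 23.95 = 0.1666 g
% LiOH = 0.1666 / 0.2396 × 100 = 69.53 %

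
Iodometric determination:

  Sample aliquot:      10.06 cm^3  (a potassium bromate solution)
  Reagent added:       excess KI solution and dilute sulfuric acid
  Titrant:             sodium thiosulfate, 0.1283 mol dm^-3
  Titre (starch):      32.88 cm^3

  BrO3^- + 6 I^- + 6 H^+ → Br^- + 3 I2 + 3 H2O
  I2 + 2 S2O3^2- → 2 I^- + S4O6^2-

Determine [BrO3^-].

0.06989 mol/L

n(S2O3^2-) = 0.03288 × 0.1283 = 4.219 × 10^-3 mol
n(I2) = n(S2O3^2-)/2 = 2.109 × 10^-3 mol
From the 1:3 ratio, n(BrO3^-) in the aliquot = 1/3 × 2.109 × 10^-3 = 7.031 × 10^-4 mol
[BrO3^-] = 7.031 × 10^-4 / 0.01006 = 0.06989 mol/L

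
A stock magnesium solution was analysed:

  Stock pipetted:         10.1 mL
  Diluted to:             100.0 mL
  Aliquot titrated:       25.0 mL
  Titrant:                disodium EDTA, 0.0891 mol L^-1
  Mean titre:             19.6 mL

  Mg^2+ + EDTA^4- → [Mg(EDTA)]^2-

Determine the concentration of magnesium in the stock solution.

n(EDTA) = 0.0196 × 0.0891 = 1.75 × 10^-3 mol
n(Mg2+) in the aliquot = 1.75 × 10^-3 mol (1:1 ratio)
[Mg2+]_dilute = 1.75 × 10^-3 / 0.0250 = 0.0699 mol/L
Dilution factor = 100.0 / 10.1 = 9.901
[Mg2+]_stock = 0.0699 × 9.901 = 0.692 mol/L

0.692 mol/L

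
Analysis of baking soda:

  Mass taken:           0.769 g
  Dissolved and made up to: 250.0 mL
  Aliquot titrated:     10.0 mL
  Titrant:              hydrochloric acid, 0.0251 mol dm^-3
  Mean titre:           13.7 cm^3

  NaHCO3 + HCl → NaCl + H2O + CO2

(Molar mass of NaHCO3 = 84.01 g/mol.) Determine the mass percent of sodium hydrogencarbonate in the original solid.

93.9 %

n(HCl) per titration = 0.0137 × 0.0251 = 3.44 × 10^-4 mol
n(NaHCO3) in each aliquot = 3.44 × 10^-4 mol (1:1 ratio)
n(NaHCO3) in the whole flask = 3.44 × 10^-4 × 250.0/10.0 = 8.60 × 10^-3 mol
mass of NaHCO3 = 8.60 × 10^-3 × 84.01 = 0.722 g
% NaHCO3 = 0.722 / 0.769 × 100 = 93.9 %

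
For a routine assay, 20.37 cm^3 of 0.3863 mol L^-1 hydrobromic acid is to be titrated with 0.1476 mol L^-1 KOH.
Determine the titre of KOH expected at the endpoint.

HBr + KOH → KBr + H2O
n(HBr) = 0.02037 L × 0.3863 mol/L = 7.869 × 10^-3 mol
n(KOH) = 7.869 × 10^-3 mol (1:1 stoichiometry)
V(KOH) = 7.869 × 10^-3 mol / 0.1476 mol/L = 0.05331 L = 53.31 mL

53.31 mL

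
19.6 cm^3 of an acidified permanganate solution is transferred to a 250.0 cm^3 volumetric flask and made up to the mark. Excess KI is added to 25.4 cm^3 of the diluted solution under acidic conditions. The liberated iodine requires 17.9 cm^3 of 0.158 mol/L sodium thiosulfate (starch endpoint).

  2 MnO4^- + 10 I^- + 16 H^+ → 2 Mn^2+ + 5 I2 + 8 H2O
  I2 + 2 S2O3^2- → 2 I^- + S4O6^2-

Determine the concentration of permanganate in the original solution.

0.284 mol/L

n(S2O3^2-) = 0.0179 × 0.158 = 2.83 × 10^-3 mol
n(I2) = n(S2O3^2-)/2 = 1.41 × 10^-3 mol
From the 2:5 ratio, n(MnO4^-) in the aliquot = 2/5 × 1.41 × 10^-3 = 5.66 × 10^-4 mol
[MnO4^-]_dilute = 5.66 × 10^-4 / 0.0254 = 0.0223 mol/L
[MnO4^-]_original = 0.0223 × 250.0/19.6 = 0.284 mol/L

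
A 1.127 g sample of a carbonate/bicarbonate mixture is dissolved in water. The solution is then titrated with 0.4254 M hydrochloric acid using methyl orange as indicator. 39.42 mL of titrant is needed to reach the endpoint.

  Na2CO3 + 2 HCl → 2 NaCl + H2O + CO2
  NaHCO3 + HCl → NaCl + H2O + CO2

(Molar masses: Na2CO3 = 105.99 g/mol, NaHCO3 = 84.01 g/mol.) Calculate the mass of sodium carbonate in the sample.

0.4815 g

n(HCl) = 0.03942 × 0.4254 = 0.01677 mol
Let x = n(Na2CO3), y = n(NaHCO3).
Titrant: 2x + 1y = 0.01677;  mass: 105.99x + 84.01y = 1.127
Solving, x = 4.543 × 10^-3 mol, y = 7.684 × 10^-3 mol
mass of Na2CO3 = 4.543 × 10^-3 × 105.99 = 0.4815 g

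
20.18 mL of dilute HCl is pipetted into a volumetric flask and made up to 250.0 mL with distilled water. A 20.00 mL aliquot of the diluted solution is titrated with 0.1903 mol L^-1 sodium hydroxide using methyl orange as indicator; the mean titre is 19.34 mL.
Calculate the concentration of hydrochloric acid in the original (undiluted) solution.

2.280 mol/L

HCl + NaOH → NaCl + H2O
n(NaOH) = 0.01934 × 0.1903 = 3.680 × 10^-3 mol
n(HCl) in the aliquot = 3.680 × 10^-3 mol (1:1 ratio)
[HCl]_dilute = 3.680 × 10^-3 / 0.02000 = 0.1840 mol/L
Dilution factor = 250.0 / 20.18 = 12.39
[HCl]_stock = 0.1840 × 12.39 = 2.280 mol/L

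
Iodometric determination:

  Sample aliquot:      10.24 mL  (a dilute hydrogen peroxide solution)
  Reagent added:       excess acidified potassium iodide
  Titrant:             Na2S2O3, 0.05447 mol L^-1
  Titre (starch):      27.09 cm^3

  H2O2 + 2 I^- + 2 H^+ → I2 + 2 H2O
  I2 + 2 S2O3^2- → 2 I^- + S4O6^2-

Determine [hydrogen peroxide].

n(S2O3^2-) = 0.02709 × 0.05447 = 1.476 × 10^-3 mol
n(I2) = n(S2O3^2-)/2 = 7.378 × 10^-4 mol
n(H2O2) in the aliquot = 7.378 × 10^-4 mol (1:1 ratio)
[H2O2] = 7.378 × 10^-4 / 0.01024 = 0.07205 mol/L

0.07205 mol/L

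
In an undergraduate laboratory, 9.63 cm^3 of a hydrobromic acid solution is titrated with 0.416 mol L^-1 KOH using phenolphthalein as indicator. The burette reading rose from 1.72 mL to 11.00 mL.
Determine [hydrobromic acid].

0.401 mol/L

HBr + KOH → KBr + H2O
n(KOH) = 0.00928 L × 0.416 mol/L = 3.86 × 10^-3 mol
n(HBr) = 3.86 × 10^-3 mol (1:1 mole ratio)
[HBr] = 3.86 × 10^-3 mol / 0.00963 L = 0.401 mol/L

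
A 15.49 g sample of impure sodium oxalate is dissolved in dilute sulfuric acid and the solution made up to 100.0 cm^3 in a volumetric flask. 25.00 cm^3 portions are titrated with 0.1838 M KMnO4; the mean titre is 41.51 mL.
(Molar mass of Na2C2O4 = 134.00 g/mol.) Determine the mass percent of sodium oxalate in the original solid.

2 MnO4^- + 5 C2O4^2- + 16 H^+ → 2 Mn^2+ + 10 CO2 + 8 H2O
n(KMnO4) per titration = 0.04151 × 0.1838 = 7.630 × 10^-3 mol
From the 5:2 ratio, n(Na2C2O4) in each aliquot = 5/2 × 7.630 × 10^-3 = 0.01907 mol
n(Na2C2O4) in the whole flask = 0.01907 × 100.0/25.00 = 0.07630 mol
mass of Na2C2O4 = 0.07630 × 134.00 = 10.22 g
% Na2C2O4 = 10.22 / 15.49 × 100 = 66.00 %

66.00 %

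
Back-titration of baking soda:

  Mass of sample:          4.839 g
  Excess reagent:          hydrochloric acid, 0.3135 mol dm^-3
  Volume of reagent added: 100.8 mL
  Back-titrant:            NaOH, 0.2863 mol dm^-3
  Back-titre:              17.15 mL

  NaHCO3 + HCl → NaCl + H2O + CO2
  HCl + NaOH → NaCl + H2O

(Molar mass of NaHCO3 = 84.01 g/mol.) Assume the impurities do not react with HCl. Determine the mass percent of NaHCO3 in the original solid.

n(HCl) added = 0.1008 × 0.3135 = 0.03160 mol
n(NaOH) used in back-titration = 0.01715 × 0.2863 = 4.910 × 10^-3 mol
n(HCl) left over = 4.910 × 10^-3 mol (1:1 ratio)
n(HCl) consumed by analyte = 0.03160 − 4.910 × 10^-3 = 0.02669 mol
n(NaHCO3) = 0.02669 mol (1:1 ratio)
mass of NaHCO3 = 0.02669 × 84.01 = 2.242 g
% NaHCO3 = 2.242 / 4.839 × 100 = 46.34 %

46.34 %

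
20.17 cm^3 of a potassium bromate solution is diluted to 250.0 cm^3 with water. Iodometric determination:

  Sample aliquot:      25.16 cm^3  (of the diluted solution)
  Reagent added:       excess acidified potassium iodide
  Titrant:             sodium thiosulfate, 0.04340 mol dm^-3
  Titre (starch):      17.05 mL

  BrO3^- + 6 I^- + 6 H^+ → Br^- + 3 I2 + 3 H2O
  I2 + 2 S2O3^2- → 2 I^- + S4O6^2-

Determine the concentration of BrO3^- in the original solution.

n(S2O3^2-) = 0.01705 × 0.04340 = 7.400 × 10^-4 mol
n(I2) = n(S2O3^2-)/2 = 3.700 × 10^-4 mol
From the 1:3 ratio, n(BrO3^-) in the aliquot = 1/3 × 3.700 × 10^-4 = 1.233 × 10^-4 mol
[BrO3^-]_dilute = 1.233 × 10^-4 / 0.02516 = 0.004902 mol/L
[BrO3^-]_original = 0.004902 × 250.0/20.17 = 0.06076 mol/L

0.06076 mol/L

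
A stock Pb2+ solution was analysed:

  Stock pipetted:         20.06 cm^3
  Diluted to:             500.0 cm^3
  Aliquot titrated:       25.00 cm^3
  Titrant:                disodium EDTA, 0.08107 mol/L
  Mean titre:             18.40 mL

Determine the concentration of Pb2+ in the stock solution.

Pb^2+ + EDTA^4- → [Pb(EDTA)]^2-
n(EDTA) = 0.01840 × 0.08107 = 1.492 × 10^-3 mol
n(Pb2+) in the aliquot = 1.492 × 10^-3 mol (1:1 ratio)
[Pb2+]_dilute = 1.492 × 10^-3 / 0.02500 = 0.05967 mol/L
Dilution factor = 500.0 / 20.06 = 24.93
[Pb2+]_stock = 0.05967 × 24.93 = 1.487 mol/L

1.487 mol/L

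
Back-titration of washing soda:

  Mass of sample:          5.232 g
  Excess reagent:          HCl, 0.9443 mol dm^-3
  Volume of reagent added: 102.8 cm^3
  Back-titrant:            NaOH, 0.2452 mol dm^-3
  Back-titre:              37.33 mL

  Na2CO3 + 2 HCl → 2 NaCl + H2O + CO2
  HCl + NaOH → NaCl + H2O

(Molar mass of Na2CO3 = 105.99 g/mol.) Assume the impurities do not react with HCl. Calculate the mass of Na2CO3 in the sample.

n(HCl) added = 0.1028 × 0.9443 = 0.09707 mol
n(NaOH) used in back-titration = 0.03733 × 0.2452 = 9.153 × 10^-3 mol
n(HCl) left over = 9.153 × 10^-3 mol (1:1 ratio)
n(HCl) consumed by analyte = 0.09707 − 9.153 × 10^-3 = 0.08792 mol
From the 1:2 ratio, n(Na2CO3) = 1/2 × 0.08792 = 0.04396 mol
mass of Na2CO3 = 0.04396 × 105.99 = 4.659 g

4.659 g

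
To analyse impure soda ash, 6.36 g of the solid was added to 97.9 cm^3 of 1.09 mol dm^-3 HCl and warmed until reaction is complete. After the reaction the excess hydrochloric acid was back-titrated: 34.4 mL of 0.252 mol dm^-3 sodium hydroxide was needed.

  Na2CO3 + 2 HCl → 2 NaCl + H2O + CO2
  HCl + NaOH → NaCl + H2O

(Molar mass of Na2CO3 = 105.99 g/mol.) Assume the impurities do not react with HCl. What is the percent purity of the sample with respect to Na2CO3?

81.7 %

n(HCl) added = 0.0979 × 1.09 = 0.107 mol
n(NaOH) used in back-titration = 0.0344 × 0.252 = 8.67 × 10^-3 mol
n(HCl) left over = 8.67 × 10^-3 mol (1:1 ratio)
n(HCl) consumed by analyte = 0.107 − 8.67 × 10^-3 = 0.0980 mol
From the 1:2 ratio, n(Na2CO3) = 1/2 × 0.0980 = 0.0490 mol
mass of Na2CO3 = 0.0490 × 105.99 = 5.20 g
% Na2CO3 = 5.20 / 6.36 × 100 = 81.7 %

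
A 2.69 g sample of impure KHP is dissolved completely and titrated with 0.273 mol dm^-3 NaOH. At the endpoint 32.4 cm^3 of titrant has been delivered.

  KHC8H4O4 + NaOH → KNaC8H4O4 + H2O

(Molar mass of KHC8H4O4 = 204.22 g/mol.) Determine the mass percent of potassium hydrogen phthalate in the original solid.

67.2 %

n(NaOH) = 0.0324 L × 0.273 mol/L = 8.85 × 10^-3 mol
n(KHC8H4O4) = 8.85 × 10^-3 mol (1:1 ratio)
mass of KHC8H4O4 = 8.85 × 10^-3 × 204.22 g/mol = 1.81 g
% KHC8H4O4 = 1.81 / 2.69 × 100 = 67.2 %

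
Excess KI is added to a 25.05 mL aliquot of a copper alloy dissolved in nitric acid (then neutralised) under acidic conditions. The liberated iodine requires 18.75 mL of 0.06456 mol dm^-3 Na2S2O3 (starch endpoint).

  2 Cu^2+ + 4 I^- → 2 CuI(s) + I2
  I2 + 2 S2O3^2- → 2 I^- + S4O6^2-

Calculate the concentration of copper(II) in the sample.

n(S2O3^2-) = 0.01875 × 0.06456 = 1.211 × 10^-3 mol
n(I2) = n(S2O3^2-)/2 = 6.053 × 10^-4 mol
From the 2:1 ratio, n(Cu2+) in the aliquot = 2/1 × 6.053 × 10^-4 = 1.211 × 10^-3 mol
[Cu2+] = 1.211 × 10^-3 / 0.02505 = 0.04832 mol/L

0.04832 mol/L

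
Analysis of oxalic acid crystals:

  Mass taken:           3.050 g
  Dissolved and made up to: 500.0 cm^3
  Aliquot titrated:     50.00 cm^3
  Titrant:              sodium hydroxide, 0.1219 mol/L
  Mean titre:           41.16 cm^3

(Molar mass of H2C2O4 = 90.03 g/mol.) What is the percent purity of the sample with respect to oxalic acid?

74.05 %

H2C2O4 + 2 NaOH → Na2C2O4 + 2 H2O
n(NaOH) per titration = 0.04116 × 0.1219 = 5.017 × 10^-3 mol
From the 1:2 ratio, n(H2C2O4) in each aliquot = 1/2 × 5.017 × 10^-3 = 2.509 × 10^-3 mol
n(H2C2O4) in the whole flask = 2.509 × 10^-3 × 500.0/50.00 = 0.02509 mol
mass of H2C2O4 = 0.02509 × 90.03 = 2.259 g
% H2C2O4 = 2.259 / 3.050 × 100 = 74.05 %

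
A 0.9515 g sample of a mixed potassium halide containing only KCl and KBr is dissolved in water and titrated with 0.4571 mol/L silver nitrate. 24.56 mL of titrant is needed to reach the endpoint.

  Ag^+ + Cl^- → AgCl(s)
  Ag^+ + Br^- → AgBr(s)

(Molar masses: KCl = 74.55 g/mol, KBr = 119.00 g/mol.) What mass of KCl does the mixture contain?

n(AgNO3) = 0.02456 × 0.4571 = 0.01123 mol
Let x = n(KCl), y = n(KBr).
Titrant: 1x + 1y = 0.01123;  mass: 74.55x + 119.00y = 0.9515
Solving, x = 8.649 × 10^-3 mol, y = 2.578 × 10^-3 mol
mass of KCl = 8.649 × 10^-3 × 74.55 = 0.6448 g

0.6448 g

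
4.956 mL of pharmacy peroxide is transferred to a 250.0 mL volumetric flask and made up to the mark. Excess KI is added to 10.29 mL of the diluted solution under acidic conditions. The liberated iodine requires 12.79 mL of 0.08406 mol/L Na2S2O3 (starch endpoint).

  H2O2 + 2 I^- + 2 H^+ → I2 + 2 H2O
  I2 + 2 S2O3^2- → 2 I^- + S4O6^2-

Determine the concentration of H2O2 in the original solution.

2.635 mol/L

n(S2O3^2-) = 0.01279 × 0.08406 = 1.075 × 10^-3 mol
n(I2) = n(S2O3^2-)/2 = 5.376 × 10^-4 mol
n(H2O2) in the aliquot = 5.376 × 10^-4 mol (1:1 ratio)
[H2O2]_dilute = 5.376 × 10^-4 / 0.01029 = 0.05224 mol/L
[H2O2]_original = 0.05224 × 250.0/4.956 = 2.635 mol/L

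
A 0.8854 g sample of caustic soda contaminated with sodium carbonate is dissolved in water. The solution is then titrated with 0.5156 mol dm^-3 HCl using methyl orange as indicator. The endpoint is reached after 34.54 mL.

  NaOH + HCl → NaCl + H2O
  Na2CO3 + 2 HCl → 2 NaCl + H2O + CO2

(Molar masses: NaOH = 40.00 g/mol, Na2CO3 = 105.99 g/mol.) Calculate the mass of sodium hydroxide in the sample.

0.1797 g

n(HCl) = 0.03454 × 0.5156 = 0.01781 mol
Let x = n(NaOH), y = n(Na2CO3).
Titrant: 1x + 2y = 0.01781;  mass: 40.00x + 105.99y = 0.8854
Solving, x = 4.492 × 10^-3 mol, y = 6.658 × 10^-3 mol
mass of NaOH = 4.492 × 10^-3 × 40.00 = 0.1797 g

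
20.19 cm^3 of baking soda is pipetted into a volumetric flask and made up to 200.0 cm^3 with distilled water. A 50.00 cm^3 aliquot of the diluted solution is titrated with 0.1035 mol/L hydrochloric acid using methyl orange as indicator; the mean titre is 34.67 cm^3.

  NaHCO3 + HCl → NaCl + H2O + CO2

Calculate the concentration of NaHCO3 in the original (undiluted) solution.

0.7109 mol/L

n(HCl) = 0.03467 × 0.1035 = 3.588 × 10^-3 mol
n(NaHCO3) in the aliquot = 3.588 × 10^-3 mol (1:1 ratio)
[NaHCO3]_dilute = 3.588 × 10^-3 / 0.05000 = 0.07177 mol/L
Dilution factor = 200.0 / 20.19 = 9.906
[NaHCO3]_stock = 0.07177 × 9.906 = 0.7109 mol/L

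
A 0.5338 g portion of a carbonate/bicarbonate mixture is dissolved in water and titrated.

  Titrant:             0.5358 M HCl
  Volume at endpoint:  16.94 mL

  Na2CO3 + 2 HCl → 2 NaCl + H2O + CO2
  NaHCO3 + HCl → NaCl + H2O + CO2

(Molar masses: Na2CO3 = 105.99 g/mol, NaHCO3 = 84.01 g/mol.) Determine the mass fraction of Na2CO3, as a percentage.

n(HCl) = 0.01694 × 0.5358 = 9.076 × 10^-3 mol
Let x = n(Na2CO3), y = n(NaHCO3).
Titrant: 2x + 1y = 9.076 × 10^-3;  mass: 105.99x + 84.01y = 0.5338
Solving, x = 3.687 × 10^-3 mol, y = 1.702 × 10^-3 mol
mass of Na2CO3 = 3.687 × 10^-3 × 105.99 = 0.3908 g
% Na2CO3 = 0.3908 / 0.5338 × 100 = 73.21 %

73.21 %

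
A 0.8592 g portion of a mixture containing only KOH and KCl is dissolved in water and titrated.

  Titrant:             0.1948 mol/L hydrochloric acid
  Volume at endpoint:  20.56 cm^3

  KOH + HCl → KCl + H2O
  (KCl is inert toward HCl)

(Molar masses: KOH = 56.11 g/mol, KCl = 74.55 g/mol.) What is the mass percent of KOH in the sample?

n(HCl) = 0.02056 × 0.1948 = 4.005 × 10^-3 mol
Let x = n(KOH), y = n(KCl).
Titrant: 1x = 4.005 × 10^-3;  mass: 56.11x + 74.55y = 0.8592
Solving, x = 4.005 × 10^-3 mol, y = 8.511 × 10^-3 mol
mass of KOH = 4.005 × 10^-3 × 56.11 = 0.2247 g
% KOH = 0.2247 / 0.8592 × 100 = 26.16 %

26.16 %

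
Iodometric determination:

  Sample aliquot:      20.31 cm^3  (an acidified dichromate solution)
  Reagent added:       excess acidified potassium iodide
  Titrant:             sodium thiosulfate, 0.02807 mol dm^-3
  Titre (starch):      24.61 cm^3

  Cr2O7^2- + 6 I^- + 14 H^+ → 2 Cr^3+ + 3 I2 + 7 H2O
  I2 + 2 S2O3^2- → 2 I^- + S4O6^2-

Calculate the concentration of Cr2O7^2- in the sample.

n(S2O3^2-) = 0.02461 × 0.02807 = 6.908 × 10^-4 mol
n(I2) = n(S2O3^2-)/2 = 3.454 × 10^-4 mol
From the 1:3 ratio, n(Cr2O7^2-) in the aliquot = 1/3 × 3.454 × 10^-4 = 1.151 × 10^-4 mol
[Cr2O7^2-] = 1.151 × 10^-4 / 0.02031 = 0.005669 mol/L

0.005669 mol/L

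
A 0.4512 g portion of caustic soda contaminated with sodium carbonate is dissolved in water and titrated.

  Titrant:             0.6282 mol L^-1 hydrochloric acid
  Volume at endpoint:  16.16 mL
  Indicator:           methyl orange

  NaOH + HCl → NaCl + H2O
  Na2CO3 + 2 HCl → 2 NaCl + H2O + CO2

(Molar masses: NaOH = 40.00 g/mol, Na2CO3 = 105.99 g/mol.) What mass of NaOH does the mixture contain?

0.2671 g

n(HCl) = 0.01616 × 0.6282 = 0.01015 mol
Let x = n(NaOH), y = n(Na2CO3).
Titrant: 1x + 2y = 0.01015;  mass: 40.00x + 105.99y = 0.4512
Solving, x = 6.679 × 10^-3 mol, y = 1.736 × 10^-3 mol
mass of NaOH = 6.679 × 10^-3 × 40.00 = 0.2671 g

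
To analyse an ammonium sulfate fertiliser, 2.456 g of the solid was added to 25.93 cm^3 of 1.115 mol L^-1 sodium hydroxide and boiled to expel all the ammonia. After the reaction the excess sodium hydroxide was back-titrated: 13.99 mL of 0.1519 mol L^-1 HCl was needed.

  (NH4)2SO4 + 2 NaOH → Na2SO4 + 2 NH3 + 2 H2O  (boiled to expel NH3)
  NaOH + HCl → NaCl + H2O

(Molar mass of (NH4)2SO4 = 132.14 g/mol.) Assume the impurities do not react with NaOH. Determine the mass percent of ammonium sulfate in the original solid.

72.06 %

n(NaOH) added = 0.02593 × 1.115 = 0.02891 mol
n(HCl) used in back-titration = 0.01399 × 0.1519 = 2.125 × 10^-3 mol
n(NaOH) left over = 2.125 × 10^-3 mol (1:1 ratio)
n(NaOH) consumed by analyte = 0.02891 − 2.125 × 10^-3 = 0.02679 mol
From the 1:2 ratio, n((NH4)2SO4) = 1/2 × 0.02679 = 0.01339 mol
mass of (NH4)2SO4 = 0.01339 × 132.14 = 1.770 g
% (NH4)2SO4 = 1.770 / 2.456 × 100 = 72.06 %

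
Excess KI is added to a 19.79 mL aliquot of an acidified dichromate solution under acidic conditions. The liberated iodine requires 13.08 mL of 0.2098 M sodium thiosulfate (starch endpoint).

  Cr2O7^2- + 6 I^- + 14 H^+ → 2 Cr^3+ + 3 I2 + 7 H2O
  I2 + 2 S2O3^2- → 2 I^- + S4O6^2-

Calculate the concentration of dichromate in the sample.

n(S2O3^2-) = 0.01308 × 0.2098 = 2.744 × 10^-3 mol
n(I2) = n(S2O3^2-)/2 = 1.372 × 10^-3 mol
From the 1:3 ratio, n(Cr2O7^2-) in the aliquot = 1/3 × 1.372 × 10^-3 = 4.574 × 10^-4 mol
[Cr2O7^2-] = 4.574 × 10^-4 / 0.01979 = 0.02311 mol/L

0.02311 M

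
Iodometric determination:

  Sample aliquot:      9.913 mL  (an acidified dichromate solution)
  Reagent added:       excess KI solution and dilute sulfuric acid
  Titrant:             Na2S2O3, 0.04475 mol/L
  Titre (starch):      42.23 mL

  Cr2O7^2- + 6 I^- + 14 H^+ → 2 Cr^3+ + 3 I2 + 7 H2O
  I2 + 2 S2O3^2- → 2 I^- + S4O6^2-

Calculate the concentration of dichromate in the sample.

n(S2O3^2-) = 0.04223 × 0.04475 = 1.890 × 10^-3 mol
n(I2) = n(S2O3^2-)/2 = 9.449 × 10^-4 mol
From the 1:3 ratio, n(Cr2O7^2-) in the aliquot = 1/3 × 9.449 × 10^-4 = 3.150 × 10^-4 mol
[Cr2O7^2-] = 3.150 × 10^-4 / 0.009913 = 0.03177 mol/L

0.03177 mol/L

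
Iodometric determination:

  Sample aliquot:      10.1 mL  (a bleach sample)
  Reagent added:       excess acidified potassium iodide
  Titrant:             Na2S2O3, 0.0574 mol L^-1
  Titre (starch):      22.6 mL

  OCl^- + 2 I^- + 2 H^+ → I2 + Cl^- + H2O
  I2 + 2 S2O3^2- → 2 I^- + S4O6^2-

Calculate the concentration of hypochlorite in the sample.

0.0642 mol/L

n(S2O3^2-) = 0.0226 × 0.0574 = 1.30 × 10^-3 mol
n(I2) = n(S2O3^2-)/2 = 6.49 × 10^-4 mol
n(OCl^-) in the aliquot = 6.49 × 10^-4 mol (1:1 ratio)
[OCl^-] = 6.49 × 10^-4 / 0.0101 = 0.0642 mol/L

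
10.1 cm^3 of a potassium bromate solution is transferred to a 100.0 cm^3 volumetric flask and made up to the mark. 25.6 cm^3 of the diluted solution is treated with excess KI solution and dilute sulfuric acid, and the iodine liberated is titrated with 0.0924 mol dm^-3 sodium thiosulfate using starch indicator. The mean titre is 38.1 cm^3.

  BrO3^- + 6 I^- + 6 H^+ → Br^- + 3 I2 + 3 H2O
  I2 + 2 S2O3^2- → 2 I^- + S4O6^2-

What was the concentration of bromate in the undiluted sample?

n(S2O3^2-) = 0.0381 × 0.0924 = 3.52 × 10^-3 mol
n(I2) = n(S2O3^2-)/2 = 1.76 × 10^-3 mol
From the 1:3 ratio, n(BrO3^-) in the aliquot = 1/3 × 1.76 × 10^-3 = 5.87 × 10^-4 mol
[BrO3^-]_dilute = 5.87 × 10^-4 / 0.0256 = 0.0229 mol/L
[BrO3^-]_original = 0.0229 × 100.0/10.1 = 0.227 mol/L

0.227 mol/L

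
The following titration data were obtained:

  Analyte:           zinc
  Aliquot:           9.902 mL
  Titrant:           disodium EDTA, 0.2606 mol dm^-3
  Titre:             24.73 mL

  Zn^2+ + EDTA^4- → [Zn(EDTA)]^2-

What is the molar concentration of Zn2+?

0.6508 mol/L

n(EDTA) = 0.02473 L × 0.2606 mol/L = 6.445 × 10^-3 mol
n(Zn2+) = 6.445 × 10^-3 mol (1:1 mole ratio)
[Zn2+] = 6.445 × 10^-3 mol / 0.009902 L = 0.6508 mol/L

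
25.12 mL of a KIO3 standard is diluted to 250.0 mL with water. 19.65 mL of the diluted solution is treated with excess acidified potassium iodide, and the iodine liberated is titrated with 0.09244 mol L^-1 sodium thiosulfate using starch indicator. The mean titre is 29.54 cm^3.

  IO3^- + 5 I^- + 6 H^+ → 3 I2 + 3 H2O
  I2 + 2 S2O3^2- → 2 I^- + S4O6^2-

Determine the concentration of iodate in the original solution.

0.2305 mol/L

n(S2O3^2-) = 0.02954 × 0.09244 = 2.731 × 10^-3 mol
n(I2) = n(S2O3^2-)/2 = 1.365 × 10^-3 mol
From the 1:3 ratio, n(IO3^-) in the aliquot = 1/3 × 1.365 × 10^-3 = 4.551 × 10^-4 mol
[IO3^-]_dilute = 4.551 × 10^-4 / 0.01965 = 0.02316 mol/L
[IO3^-]_original = 0.02316 × 250.0/25.12 = 0.2305 mol/L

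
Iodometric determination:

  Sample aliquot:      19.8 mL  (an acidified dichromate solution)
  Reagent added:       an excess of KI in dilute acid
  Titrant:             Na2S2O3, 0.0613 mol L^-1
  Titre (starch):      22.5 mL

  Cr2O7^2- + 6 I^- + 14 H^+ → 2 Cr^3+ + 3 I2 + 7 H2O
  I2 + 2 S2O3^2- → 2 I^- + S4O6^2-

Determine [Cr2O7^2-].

n(S2O3^2-) = 0.0225 × 0.0613 = 1.38 × 10^-3 mol
n(I2) = n(S2O3^2-)/2 = 6.90 × 10^-4 mol
From the 1:3 ratio, n(Cr2O7^2-) in the aliquot = 1/3 × 6.90 × 10^-4 = 2.30 × 10^-4 mol
[Cr2O7^2-] = 2.30 × 10^-4 / 0.0198 = 0.0116 mol/L

0.0116 mol/L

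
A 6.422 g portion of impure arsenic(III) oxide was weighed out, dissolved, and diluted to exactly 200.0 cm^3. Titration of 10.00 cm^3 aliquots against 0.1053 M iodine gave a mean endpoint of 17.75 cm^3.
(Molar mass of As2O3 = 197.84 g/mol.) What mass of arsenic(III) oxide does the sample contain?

3.698 g

As2O3 + 2 I2 + 2 H2O → As2O5 + 4 HI
n(I2) per titration = 0.01775 × 0.1053 = 1.869 × 10^-3 mol
From the 1:2 ratio, n(As2O3) in each aliquot = 1/2 × 1.869 × 10^-3 = 9.345 × 10^-4 mol
n(As2O3) in the whole flask = 9.345 × 10^-4 × 200.0/10.00 = 0.01869 mol
mass of As2O3 = 0.01869 × 197.84 = 3.698 g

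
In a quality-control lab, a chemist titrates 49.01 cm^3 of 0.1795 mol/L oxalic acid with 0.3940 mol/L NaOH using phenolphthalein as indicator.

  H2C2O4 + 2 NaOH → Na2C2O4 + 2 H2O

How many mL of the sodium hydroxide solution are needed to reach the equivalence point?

n(H2C2O4) = 0.04901 L × 0.1795 mol/L = 8.797 × 10^-3 mol
From the 2:1 stoichiometry, n(NaOH) = 2/1 × 8.797 × 10^-3 = 0.01759 mol
V(NaOH) = 0.01759 mol / 0.3940 mol/L = 0.04466 L = 44.66 mL

44.66 mL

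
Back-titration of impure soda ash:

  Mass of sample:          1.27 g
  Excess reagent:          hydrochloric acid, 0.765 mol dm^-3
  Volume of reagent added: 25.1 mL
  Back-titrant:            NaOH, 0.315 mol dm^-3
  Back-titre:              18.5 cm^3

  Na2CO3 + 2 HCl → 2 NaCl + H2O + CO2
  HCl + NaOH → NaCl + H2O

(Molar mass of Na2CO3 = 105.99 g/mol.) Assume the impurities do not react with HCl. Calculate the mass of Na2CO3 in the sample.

n(HCl) added = 0.0251 × 0.765 = 0.0192 mol
n(NaOH) used in back-titration = 0.0185 × 0.315 = 5.83 × 10^-3 mol
n(HCl) left over = 5.83 × 10^-3 mol (1:1 ratio)
n(HCl) consumed by analyte = 0.0192 − 5.83 × 10^-3 = 0.0134 mol
From the 1:2 ratio, n(Na2CO3) = 1/2 × 0.0134 = 6.69 × 10^-3 mol
mass of Na2CO3 = 6.69 × 10^-3 × 105.99 = 0.709 g

0.709 g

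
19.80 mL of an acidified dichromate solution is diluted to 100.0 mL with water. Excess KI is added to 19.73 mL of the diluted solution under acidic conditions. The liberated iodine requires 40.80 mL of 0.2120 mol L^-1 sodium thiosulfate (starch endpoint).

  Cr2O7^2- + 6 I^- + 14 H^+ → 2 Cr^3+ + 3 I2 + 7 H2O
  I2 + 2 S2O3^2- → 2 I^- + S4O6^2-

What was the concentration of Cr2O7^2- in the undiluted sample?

0.3690 mol/L

n(S2O3^2-) = 0.04080 × 0.2120 = 8.650 × 10^-3 mol
n(I2) = n(S2O3^2-)/2 = 4.325 × 10^-3 mol
From the 1:3 ratio, n(Cr2O7^2-) in the aliquot = 1/3 × 4.325 × 10^-3 = 1.442 × 10^-3 mol
[Cr2O7^2-]_dilute = 1.442 × 10^-3 / 0.01973 = 0.07307 mol/L
[Cr2O7^2-]_original = 0.07307 × 100.0/19.80 = 0.3690 mol/L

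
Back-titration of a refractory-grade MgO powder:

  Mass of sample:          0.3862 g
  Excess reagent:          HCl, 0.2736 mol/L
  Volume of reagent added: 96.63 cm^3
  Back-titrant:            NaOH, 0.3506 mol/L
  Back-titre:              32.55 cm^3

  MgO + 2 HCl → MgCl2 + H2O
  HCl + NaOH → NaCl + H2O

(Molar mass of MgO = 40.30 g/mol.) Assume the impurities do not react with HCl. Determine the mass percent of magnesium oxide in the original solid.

n(HCl) added = 0.09663 × 0.2736 = 0.02644 mol
n(NaOH) used in back-titration = 0.03255 × 0.3506 = 0.01141 mol
n(HCl) left over = 0.01141 mol (1:1 ratio)
n(HCl) consumed by analyte = 0.02644 − 0.01141 = 0.01503 mol
From the 1:2 ratio, n(MgO) = 1/2 × 0.01503 = 7.513 × 10^-3 mol
mass of MgO = 7.513 × 10^-3 × 40.30 = 0.3028 g
% MgO = 0.3028 / 0.3862 × 100 = 78.40 %

78.40 %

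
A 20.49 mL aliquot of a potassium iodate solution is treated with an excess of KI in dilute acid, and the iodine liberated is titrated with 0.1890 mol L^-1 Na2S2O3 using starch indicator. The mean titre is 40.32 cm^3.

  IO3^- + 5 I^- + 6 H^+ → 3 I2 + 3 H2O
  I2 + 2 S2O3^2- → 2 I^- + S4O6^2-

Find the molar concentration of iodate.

n(S2O3^2-) = 0.04032 × 0.1890 = 7.620 × 10^-3 mol
n(I2) = n(S2O3^2-)/2 = 3.810 × 10^-3 mol
From the 1:3 ratio, n(IO3^-) in the aliquot = 1/3 × 3.810 × 10^-3 = 1.270 × 10^-3 mol
[IO3^-] = 1.270 × 10^-3 / 0.02049 = 0.06199 mol/L

0.06199 mol/L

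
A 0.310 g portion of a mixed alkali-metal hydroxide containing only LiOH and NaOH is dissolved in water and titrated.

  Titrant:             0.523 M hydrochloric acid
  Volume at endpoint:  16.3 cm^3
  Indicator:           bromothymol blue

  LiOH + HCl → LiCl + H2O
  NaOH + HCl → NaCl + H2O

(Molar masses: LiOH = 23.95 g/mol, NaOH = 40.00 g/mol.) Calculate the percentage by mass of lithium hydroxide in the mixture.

n(HCl) = 0.0163 × 0.523 = 8.52 × 10^-3 mol
Let x = n(LiOH), y = n(NaOH).
Titrant: 1x + 1y = 8.52 × 10^-3;  mass: 23.95x + 40.00y = 0.310
Solving, x = 1.93 × 10^-3 mol, y = 6.59 × 10^-3 mol
mass of LiOH = 1.93 × 10^-3 × 23.95 = 0.0463 g
% LiOH = 0.0463 / 0.310 × 100 = 14.9 %

14.9 %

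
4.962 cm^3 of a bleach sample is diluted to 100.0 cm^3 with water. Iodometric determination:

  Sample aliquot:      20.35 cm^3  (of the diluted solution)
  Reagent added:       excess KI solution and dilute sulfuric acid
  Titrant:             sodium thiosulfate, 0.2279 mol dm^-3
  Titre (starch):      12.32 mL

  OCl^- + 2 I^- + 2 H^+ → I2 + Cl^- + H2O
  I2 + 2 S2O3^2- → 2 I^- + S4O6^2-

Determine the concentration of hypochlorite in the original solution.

1.390 mol/L

n(S2O3^2-) = 0.01232 × 0.2279 = 2.808 × 10^-3 mol
n(I2) = n(S2O3^2-)/2 = 1.404 × 10^-3 mol
n(OCl^-) in the aliquot = 1.404 × 10^-3 mol (1:1 ratio)
[OCl^-]_dilute = 1.404 × 10^-3 / 0.02035 = 0.06899 mol/L
[OCl^-]_original = 0.06899 × 100.0/4.962 = 1.390 mol/L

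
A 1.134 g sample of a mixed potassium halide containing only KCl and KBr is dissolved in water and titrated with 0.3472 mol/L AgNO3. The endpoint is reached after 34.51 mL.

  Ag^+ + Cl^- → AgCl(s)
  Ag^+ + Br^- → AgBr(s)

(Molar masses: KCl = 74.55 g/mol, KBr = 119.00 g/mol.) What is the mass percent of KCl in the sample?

43.16 %

n(AgNO3) = 0.03451 × 0.3472 = 0.01198 mol
Let x = n(KCl), y = n(KBr).
Titrant: 1x + 1y = 0.01198;  mass: 74.55x + 119.00y = 1.134
Solving, x = 6.566 × 10^-3 mol, y = 5.416 × 10^-3 mol
mass of KCl = 6.566 × 10^-3 × 74.55 = 0.4895 g
% KCl = 0.4895 / 1.134 × 100 = 43.16 %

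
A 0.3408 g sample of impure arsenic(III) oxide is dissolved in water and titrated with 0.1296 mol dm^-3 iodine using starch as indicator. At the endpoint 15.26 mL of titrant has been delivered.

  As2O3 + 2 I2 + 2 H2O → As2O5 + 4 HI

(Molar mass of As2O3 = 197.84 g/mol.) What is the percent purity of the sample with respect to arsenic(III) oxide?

57.40 %

n(I2) = 0.01526 L × 0.1296 mol/L = 1.978 × 10^-3 mol
From the 1:2 ratio, n(As2O3) = 1/2 × 1.978 × 10^-3 = 9.888 × 10^-4 mol
mass of As2O3 = 9.888 × 10^-4 × 197.84 g/mol = 0.1956 g
% As2O3 = 0.1956 / 0.3408 × 100 = 57.40 %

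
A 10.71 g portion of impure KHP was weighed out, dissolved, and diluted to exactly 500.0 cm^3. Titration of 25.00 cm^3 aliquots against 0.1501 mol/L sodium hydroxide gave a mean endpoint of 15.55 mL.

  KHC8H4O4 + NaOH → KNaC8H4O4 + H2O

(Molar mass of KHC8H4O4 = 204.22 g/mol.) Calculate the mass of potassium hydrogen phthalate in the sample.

9.533 g

n(NaOH) per titration = 0.01555 × 0.1501 = 2.334 × 10^-3 mol
n(KHC8H4O4) in each aliquot = 2.334 × 10^-3 mol (1:1 ratio)
n(KHC8H4O4) in the whole flask = 2.334 × 10^-3 × 500.0/25.00 = 0.04668 mol
mass of KHC8H4O4 = 0.04668 × 204.22 = 9.533 g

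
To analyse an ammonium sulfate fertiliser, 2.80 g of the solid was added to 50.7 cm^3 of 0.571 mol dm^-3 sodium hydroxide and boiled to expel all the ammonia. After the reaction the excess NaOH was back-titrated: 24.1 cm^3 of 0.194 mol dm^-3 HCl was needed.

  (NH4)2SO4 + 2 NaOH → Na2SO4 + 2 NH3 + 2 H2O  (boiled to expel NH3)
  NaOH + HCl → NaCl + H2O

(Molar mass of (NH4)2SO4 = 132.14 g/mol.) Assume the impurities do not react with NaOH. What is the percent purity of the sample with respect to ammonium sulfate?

57.3 %

n(NaOH) added = 0.0507 × 0.571 = 0.0289 mol
n(HCl) used in back-titration = 0.0241 × 0.194 = 4.68 × 10^-3 mol
n(NaOH) left over = 4.68 × 10^-3 mol (1:1 ratio)
n(NaOH) consumed by analyte = 0.0289 − 4.68 × 10^-3 = 0.0243 mol
From the 1:2 ratio, n((NH4)2SO4) = 1/2 × 0.0243 = 0.0121 mol
mass of (NH4)2SO4 = 0.0121 × 132.14 = 1.60 g
% (NH4)2SO4 = 1.60 / 2.80 × 100 = 57.3 %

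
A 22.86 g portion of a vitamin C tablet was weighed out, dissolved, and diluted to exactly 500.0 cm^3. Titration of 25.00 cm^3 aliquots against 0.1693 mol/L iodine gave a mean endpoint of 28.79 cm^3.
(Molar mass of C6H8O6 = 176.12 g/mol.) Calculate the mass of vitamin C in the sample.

17.17 g

C6H8O6 + I2 → C6H6O6 + 2 HI
n(I2) per titration = 0.02879 × 0.1693 = 4.874 × 10^-3 mol
n(C6H8O6) in each aliquot = 4.874 × 10^-3 mol (1:1 ratio)
n(C6H8O6) in the whole flask = 4.874 × 10^-3 × 500.0/25.00 = 0.09748 mol
mass of C6H8O6 = 0.09748 × 176.12 = 17.17 g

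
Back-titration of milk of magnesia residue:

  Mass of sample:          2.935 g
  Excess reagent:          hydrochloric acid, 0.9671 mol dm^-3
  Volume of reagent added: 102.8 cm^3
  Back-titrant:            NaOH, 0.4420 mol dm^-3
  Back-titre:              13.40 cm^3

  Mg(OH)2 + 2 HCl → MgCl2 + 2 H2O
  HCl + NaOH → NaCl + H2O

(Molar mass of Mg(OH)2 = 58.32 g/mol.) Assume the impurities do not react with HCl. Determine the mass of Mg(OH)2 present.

n(HCl) added = 0.1028 × 0.9671 = 0.09942 mol
n(NaOH) used in back-titration = 0.01340 × 0.4420 = 5.923 × 10^-3 mol
n(HCl) left over = 5.923 × 10^-3 mol (1:1 ratio)
n(HCl) consumed by analyte = 0.09942 − 5.923 × 10^-3 = 0.09350 mol
From the 1:2 ratio, n(Mg(OH)2) = 1/2 × 0.09350 = 0.04675 mol
mass of Mg(OH)2 = 0.04675 × 58.32 = 2.726 g

2.726 g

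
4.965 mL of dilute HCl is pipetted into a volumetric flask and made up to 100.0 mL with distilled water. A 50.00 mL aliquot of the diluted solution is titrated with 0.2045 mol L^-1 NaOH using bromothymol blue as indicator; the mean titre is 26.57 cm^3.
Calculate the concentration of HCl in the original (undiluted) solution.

2.189 mol/L

HCl + NaOH → NaCl + H2O
n(NaOH) = 0.02657 × 0.2045 = 5.434 × 10^-3 mol
n(HCl) in the aliquot = 5.434 × 10^-3 mol (1:1 ratio)
[HCl]_dilute = 5.434 × 10^-3 / 0.05000 = 0.1087 mol/L
Dilution factor = 100.0 / 4.965 = 20.14
[HCl]_stock = 0.1087 × 20.14 = 2.189 mol/L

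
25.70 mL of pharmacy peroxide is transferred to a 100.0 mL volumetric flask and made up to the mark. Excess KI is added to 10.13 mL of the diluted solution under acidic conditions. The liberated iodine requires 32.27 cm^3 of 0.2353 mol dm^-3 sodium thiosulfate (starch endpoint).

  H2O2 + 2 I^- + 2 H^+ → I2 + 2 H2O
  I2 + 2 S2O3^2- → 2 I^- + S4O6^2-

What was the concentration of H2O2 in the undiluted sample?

1.458 mol/L

n(S2O3^2-) = 0.03227 × 0.2353 = 7.593 × 10^-3 mol
n(I2) = n(S2O3^2-)/2 = 3.797 × 10^-3 mol
n(H2O2) in the aliquot = 3.797 × 10^-3 mol (1:1 ratio)
[H2O2]_dilute = 3.797 × 10^-3 / 0.01013 = 0.3748 mol/L
[H2O2]_original = 0.3748 × 100.0/25.70 = 1.458 mol/L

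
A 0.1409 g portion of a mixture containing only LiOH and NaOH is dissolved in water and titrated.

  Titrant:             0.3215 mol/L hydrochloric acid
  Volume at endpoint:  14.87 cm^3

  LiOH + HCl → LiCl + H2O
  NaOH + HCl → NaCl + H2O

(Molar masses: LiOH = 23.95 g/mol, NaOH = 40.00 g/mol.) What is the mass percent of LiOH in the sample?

53.30 %

n(HCl) = 0.01487 × 0.3215 = 4.781 × 10^-3 mol
Let x = n(LiOH), y = n(NaOH).
Titrant: 1x + 1y = 4.781 × 10^-3;  mass: 23.95x + 40.00y = 0.1409
Solving, x = 3.136 × 10^-3 mol, y = 1.645 × 10^-3 mol
mass of LiOH = 3.136 × 10^-3 × 23.95 = 0.07510 g
% LiOH = 0.07510 / 0.1409 × 100 = 53.30 %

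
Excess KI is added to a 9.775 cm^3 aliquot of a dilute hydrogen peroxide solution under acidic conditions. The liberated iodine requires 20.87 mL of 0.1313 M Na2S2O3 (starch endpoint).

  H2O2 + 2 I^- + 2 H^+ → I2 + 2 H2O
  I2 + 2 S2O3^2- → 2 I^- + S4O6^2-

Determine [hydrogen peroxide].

0.1402 M

n(S2O3^2-) = 0.02087 × 0.1313 = 2.740 × 10^-3 mol
n(I2) = n(S2O3^2-)/2 = 1.370 × 10^-3 mol
n(H2O2) in the aliquot = 1.370 × 10^-3 mol (1:1 ratio)
[H2O2] = 1.370 × 10^-3 / 0.009775 = 0.1402 mol/L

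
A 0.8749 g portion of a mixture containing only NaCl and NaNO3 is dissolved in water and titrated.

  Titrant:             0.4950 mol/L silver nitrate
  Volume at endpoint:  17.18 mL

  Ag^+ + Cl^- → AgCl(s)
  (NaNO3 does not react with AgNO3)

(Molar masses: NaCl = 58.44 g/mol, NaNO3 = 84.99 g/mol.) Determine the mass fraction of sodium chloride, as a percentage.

n(AgNO3) = 0.01718 × 0.4950 = 8.504 × 10^-3 mol
Let x = n(NaCl), y = n(NaNO3).
Titrant: 1x = 8.504 × 10^-3;  mass: 58.44x + 84.99y = 0.8749
Solving, x = 8.504 × 10^-3 mol, y = 4.447 × 10^-3 mol
mass of NaCl = 8.504 × 10^-3 × 58.44 = 0.4970 g
% NaCl = 0.4970 / 0.8749 × 100 = 56.80 %

56.80 %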